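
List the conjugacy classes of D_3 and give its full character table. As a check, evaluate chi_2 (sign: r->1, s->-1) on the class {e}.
Conjugacy classes: {e} of size 1, {r^1, r^2} of size 2, {s, sr, ..., sr^2} of size 3.
Character table:
  irrep \ class              {e} (size 1)  {r^1, r^2} (size 2)  {s, sr, ..., sr^2} (size 3)
  chi_1 (triv)               1             1                    1                          
  chi_2 (sign: r->1, s->-1)  1             1                    -1                         
  chi_3 (2d, j=1)            2             -1                   0                          

Spot check: chi_2 (sign: r->1, s->-1) on {e} = 1.

D_3 has order 2*3 = 6 with 3 conjugacy classes, hence 3 irreducibles. Sum of squared dims 1 + 1 + 4 = 6 = |G|. Linear characters come from the abelianisation; the 2-dimensional irreps have character r^k -> 2*cos(2*pi*j*k/3), reflections -> 0.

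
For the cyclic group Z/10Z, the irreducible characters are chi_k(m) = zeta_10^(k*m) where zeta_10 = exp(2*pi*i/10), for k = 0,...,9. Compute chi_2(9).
chi_2(9) = zeta_10^18 = exp(-2*I*pi/5)

Reasoning: chi_2(9) = zeta_10^(2*9) = zeta_10^18. Since zeta_10^10 = 1, this equals zeta_10^8 = exp(2*pi*i*8/10) = exp(-2*I*pi/5).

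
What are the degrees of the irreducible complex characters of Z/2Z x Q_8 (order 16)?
Dimensions: 1, 1, 1, 1, 1, 1, 1, 1, 2, 2

There are 10 irreducibles (= number of conjugacy classes). Their dimensions d_i satisfy sum d_i^2 = |G| = 16: 1 + 1 + 1 + 1 + 1 + 1 + 1 + 1 + 4 + 4 = 16. (For the product with Z/2Z: each of the 2 1-dim characters of Z/2Z tensors with each irrep of Q_8, giving 2 copies of each Q_8-dimension.)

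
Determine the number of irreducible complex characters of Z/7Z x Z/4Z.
28

The number of irreducible complex representations of a finite group equals its number of conjugacy classes. Z/7Z x Z/4Z is abelian of order 28, so every element is its own conjugacy class: 28 classes, so Z/7Z x Z/4Z (order 28) has exactly 28 irreducible complex representations.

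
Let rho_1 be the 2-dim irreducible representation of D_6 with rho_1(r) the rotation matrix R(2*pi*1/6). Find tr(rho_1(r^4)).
chi_{rho_1}(r^4) = 2*cos(2*pi*1*4/6) = -1

rho_1(r^4) is rotation by angle 2*pi*1*4/6, whose trace is 2*cos(2*pi*1*4/6) = -1.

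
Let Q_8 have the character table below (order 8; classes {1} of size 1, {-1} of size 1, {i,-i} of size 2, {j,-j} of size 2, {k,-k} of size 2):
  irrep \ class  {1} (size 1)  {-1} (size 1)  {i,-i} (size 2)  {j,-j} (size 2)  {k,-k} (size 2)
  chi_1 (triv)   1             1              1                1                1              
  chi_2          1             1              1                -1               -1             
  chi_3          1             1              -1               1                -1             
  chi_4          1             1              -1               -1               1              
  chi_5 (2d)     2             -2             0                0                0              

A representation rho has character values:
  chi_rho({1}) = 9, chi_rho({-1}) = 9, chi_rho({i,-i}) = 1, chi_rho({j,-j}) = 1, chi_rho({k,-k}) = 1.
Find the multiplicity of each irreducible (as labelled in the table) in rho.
Multiplicities: chi_1: 3, chi_2: 2, chi_3: 2, chi_4: 2, chi_5: 0.

Argument: Use <chi_rho, chi> = (1/|G|) sum_C |C| * chi_rho(C) * conj(chi(C)) with |G| = 8 for each irreducible chi in the table:
  <chi_rho, chi_1> = (1/8)[1*(9)*conj(1) + 1*(9)*conj(1) + 2*(1)*conj(1) + 2*(1)*conj(1) + 2*(1)*conj(1)]
      = (1/8)[(9) + (9) + (2) + (2) + (2)] = 24/8 = 3
  <chi_rho, chi_2> = (1/8)[1*(9)*conj(1) + 1*(9)*conj(1) + 2*(1)*conj(1) + 2*(1)*conj(-1) + 2*(1)*conj(-1)]
      = (1/8)[(9) + (9) + (2) + (-2) + (-2)] = 16/8 = 2
  <chi_rho, chi_3> = (1/8)[1*(9)*conj(1) + 1*(9)*conj(1) + 2*(1)*conj(-1) + 2*(1)*conj(1) + 2*(1)*conj(-1)]
      = (1/8)[(9) + (9) + (-2) + (2) + (-2)] = 16/8 = 2
  <chi_rho, chi_4> = (1/8)[1*(9)*conj(1) + 1*(9)*conj(1) + 2*(1)*conj(-1) + 2*(1)*conj(-1) + 2*(1)*conj(1)]
      = (1/8)[(9) + (9) + (-2) + (-2) + (2)] = 16/8 = 2
  <chi_rho, chi_5> = (1/8)[1*(9)*conj(2) + 1*(9)*conj(-2) + 2*(1)*conj(0) + 2*(1)*conj(0) + 2*(1)*conj(0)]
      = (1/8)[(18) + (-18) + (0) + (0) + (0)] = 0/8 = 0
Dimension check: dim(rho) = sum (mult * dim) = 3*1 + 2*1 + 2*1 + 2*1 + 0*2 = 9 = chi_rho(e) = 9.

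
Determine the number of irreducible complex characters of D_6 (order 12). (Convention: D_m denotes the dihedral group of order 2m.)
6

Working: The number of irreducible complex representations of a finite group equals its number of conjugacy classes. D_6 has 6 conjugacy classes (n/2 + 3 for n even), so D_6 (order 12) has exactly 6 irreducible complex representations.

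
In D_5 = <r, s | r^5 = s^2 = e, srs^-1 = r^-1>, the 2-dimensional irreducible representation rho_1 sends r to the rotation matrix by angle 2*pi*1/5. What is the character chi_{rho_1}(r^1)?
chi_{rho_1}(r^1) = 2*cos(2*pi*1*1/5) = -1/2 + sqrt(5)/2

Argument: rho_1(r^1) is rotation by angle 2*pi*1*1/5, whose trace is 2*cos(2*pi*1*1/5) = -1/2 + sqrt(5)/2.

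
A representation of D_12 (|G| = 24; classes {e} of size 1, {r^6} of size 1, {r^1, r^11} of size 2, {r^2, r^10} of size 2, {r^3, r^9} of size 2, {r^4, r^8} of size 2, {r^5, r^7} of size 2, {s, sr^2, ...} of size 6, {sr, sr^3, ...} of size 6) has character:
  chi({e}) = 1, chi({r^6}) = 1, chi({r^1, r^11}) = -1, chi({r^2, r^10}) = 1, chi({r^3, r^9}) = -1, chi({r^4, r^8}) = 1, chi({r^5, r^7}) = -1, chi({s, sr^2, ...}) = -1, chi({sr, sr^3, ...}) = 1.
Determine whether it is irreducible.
Irreducible: <chi, chi> = 1.

Proof sketch: <chi, chi> = (1/|G|) sum_C |C| * |chi(C)|^2 = (1/24)[1*|1|^2 + 1*|1|^2 + 2*|-1|^2 + 2*|1|^2 + 2*|-1|^2 + 2*|1|^2 + 2*|-1|^2 + 6*|-1|^2 + 6*|1|^2]
  = (1/24)[(1) + (1) + (2) + (2) + (2) + (2) + (2) + (6) + (6)] = 24/24 = 1.
A character is irreducible iff <chi, chi> = 1, so this representation is irreducible.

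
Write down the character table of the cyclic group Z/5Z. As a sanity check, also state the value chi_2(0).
Character table of Z/5Z (irreps indexed chi_0,...,chi_4 with chi_k(m) = zeta_5^(k*m), zeta_5 = exp(2*pi*i/5)):
  irrep \ class  {0} (size 1)  {1} (size 1)    {2} (size 1)    {3} (size 1)    {4} (size 1)  
  chi_0          1             1               1               1               1             
  chi_1          1             exp(2*I*pi/5)   exp(4*I*pi/5)   exp(-4*I*pi/5)  exp(-2*I*pi/5)
  chi_2          1             exp(4*I*pi/5)   exp(-2*I*pi/5)  exp(2*I*pi/5)   exp(-4*I*pi/5)
  chi_3          1             exp(-4*I*pi/5)  exp(2*I*pi/5)   exp(-2*I*pi/5)  exp(4*I*pi/5) 
  chi_4          1             exp(-2*I*pi/5)  exp(-4*I*pi/5)  exp(4*I*pi/5)   exp(2*I*pi/5) 

Spot check: chi_2(0) = zeta_5^(2*0) = zeta_5^0 = 1.

Z/5Z is abelian, so all 5 irreducible complex representations are 1-dimensional. They are given by chi_k(m) = zeta_5^(k*m) for k = 0,...,4. Row orthogonality: sum_m chi_k(m) conj(chi_l(m)) = 5 * [k = l].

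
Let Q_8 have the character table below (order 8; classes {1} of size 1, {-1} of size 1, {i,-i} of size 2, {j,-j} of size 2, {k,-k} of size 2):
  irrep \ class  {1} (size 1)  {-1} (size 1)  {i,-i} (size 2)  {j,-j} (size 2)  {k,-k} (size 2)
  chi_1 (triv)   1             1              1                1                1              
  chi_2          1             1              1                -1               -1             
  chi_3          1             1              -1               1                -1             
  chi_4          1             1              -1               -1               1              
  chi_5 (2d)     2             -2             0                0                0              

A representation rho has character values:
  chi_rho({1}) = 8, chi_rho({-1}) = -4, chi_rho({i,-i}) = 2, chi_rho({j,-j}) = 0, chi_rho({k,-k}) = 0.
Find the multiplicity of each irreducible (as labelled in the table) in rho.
Multiplicities: chi_1: 1, chi_2: 1, chi_3: 0, chi_4: 0, chi_5: 3.

Working: Use <chi_rho, chi> = (1/|G|) sum_C |C| * chi_rho(C) * conj(chi(C)) with |G| = 8 for each irreducible chi in the table:
  <chi_rho, chi_1> = (1/8)[1*(8)*conj(1) + 1*(-4)*conj(1) + 2*(2)*conj(1) + 2*(0)*conj(1) + 2*(0)*conj(1)]
      = (1/8)[(8) + (-4) + (4) + (0) + (0)] = 8/8 = 1
  <chi_rho, chi_2> = (1/8)[1*(8)*conj(1) + 1*(-4)*conj(1) + 2*(2)*conj(1) + 2*(0)*conj(-1) + 2*(0)*conj(-1)]
      = (1/8)[(8) + (-4) + (4) + (0) + (0)] = 8/8 = 1
  <chi_rho, chi_3> = (1/8)[1*(8)*conj(1) + 1*(-4)*conj(1) + 2*(2)*conj(-1) + 2*(0)*conj(1) + 2*(0)*conj(-1)]
      = (1/8)[(8) + (-4) + (-4) + (0) + (0)] = 0/8 = 0
  <chi_rho, chi_4> = (1/8)[1*(8)*conj(1) + 1*(-4)*conj(1) + 2*(2)*conj(-1) + 2*(0)*conj(-1) + 2*(0)*conj(1)]
      = (1/8)[(8) + (-4) + (-4) + (0) + (0)] = 0/8 = 0
  <chi_rho, chi_5> = (1/8)[1*(8)*conj(2) + 1*(-4)*conj(-2) + 2*(2)*conj(0) + 2*(0)*conj(0) + 2*(0)*conj(0)]
      = (1/8)[(16) + (8) + (0) + (0) + (0)] = 24/8 = 3
Dimension check: dim(rho) = sum (mult * dim) = 1*1 + 1*1 + 0*1 + 0*1 + 3*2 = 8 = chi_rho(e) = 8.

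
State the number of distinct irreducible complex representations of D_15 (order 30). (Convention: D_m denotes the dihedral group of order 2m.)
9

The number of irreducible complex representations of a finite group equals its number of conjugacy classes. D_15 has 9 conjugacy classes ((n+3)/2 for n odd), so D_15 (order 30) has exactly 9 irreducible complex representations.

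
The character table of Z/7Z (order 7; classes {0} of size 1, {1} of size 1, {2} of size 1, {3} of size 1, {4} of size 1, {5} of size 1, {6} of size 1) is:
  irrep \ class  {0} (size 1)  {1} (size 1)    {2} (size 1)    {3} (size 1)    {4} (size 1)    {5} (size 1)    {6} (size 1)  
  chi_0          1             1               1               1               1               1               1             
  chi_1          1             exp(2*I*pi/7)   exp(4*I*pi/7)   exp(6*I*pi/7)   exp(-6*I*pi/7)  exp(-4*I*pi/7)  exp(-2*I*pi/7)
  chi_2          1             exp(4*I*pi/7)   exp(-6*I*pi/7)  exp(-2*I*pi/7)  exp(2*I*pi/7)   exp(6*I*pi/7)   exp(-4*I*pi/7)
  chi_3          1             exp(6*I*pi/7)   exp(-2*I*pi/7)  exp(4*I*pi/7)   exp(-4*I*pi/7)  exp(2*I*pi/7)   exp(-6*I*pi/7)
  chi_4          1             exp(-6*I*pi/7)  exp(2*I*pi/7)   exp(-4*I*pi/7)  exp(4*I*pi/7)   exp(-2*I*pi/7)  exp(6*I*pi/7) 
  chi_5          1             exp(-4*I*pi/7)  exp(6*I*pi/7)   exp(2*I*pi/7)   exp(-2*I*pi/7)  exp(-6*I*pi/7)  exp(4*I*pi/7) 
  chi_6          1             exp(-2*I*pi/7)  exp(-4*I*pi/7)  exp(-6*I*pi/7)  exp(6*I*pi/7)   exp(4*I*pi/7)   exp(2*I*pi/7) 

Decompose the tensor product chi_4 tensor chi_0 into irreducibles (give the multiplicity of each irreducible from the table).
chi_4 tensor chi_0 = chi_4 (all other irreducibles have multiplicity 0).

Reasoning: The character of a tensor product is the pointwise product (chi_4 * chi_0)(C) = chi_4(C) * chi_0(C):
  {0}: (1)*(1), {1}: (exp(-6*I*pi/7))*(1), {2}: (exp(2*I*pi/7))*(1), {3}: (exp(-4*I*pi/7))*(1), {4}: (exp(4*I*pi/7))*(1), {5}: (exp(-2*I*pi/7))*(1), {6}: (exp(6*I*pi/7))*(1)
so (chi_4 * chi_0) takes values
  {0} -> 1, {1} -> exp(-6*I*pi/7), {2} -> exp(2*I*pi/7), {3} -> exp(-4*I*pi/7), {4} -> exp(4*I*pi/7), {5} -> exp(-2*I*pi/7), {6} -> exp(6*I*pi/7).
Now take the inner product of this character with each irreducible chi from the table, <chi_4*chi_0, chi> = (1/7) sum_C |C| (chi_4*chi_0)(C) conj(chi(C)):
  <chi_4*chi_0, chi_0> = (1/7)[1*(1)*conj(1) + 1*(exp(-6*I*pi/7))*conj(1) + 1*(exp(2*I*pi/7))*conj(1) + 1*(exp(-4*I*pi/7))*conj(1) + 1*(exp(4*I*pi/7))*conj(1) + 1*(exp(-2*I*pi/7))*conj(1) + 1*(exp(6*I*pi/7))*conj(1)]
      = (1/7)[(1) + (exp(-6*I*pi/7)) + (exp(2*I*pi/7)) + (exp(-4*I*pi/7)) + (exp(4*I*pi/7)) + (exp(-2*I*pi/7)) + (exp(6*I*pi/7))] = 0/7 = 0
  <chi_4*chi_0, chi_1> = (1/7)[1*(1)*conj(1) + 1*(exp(-6*I*pi/7))*conj(exp(2*I*pi/7)) + 1*(exp(2*I*pi/7))*conj(exp(4*I*pi/7)) + 1*(exp(-4*I*pi/7))*conj(exp(6*I*pi/7)) + 1*(exp(4*I*pi/7))*conj(exp(-6*I*pi/7)) + 1*(exp(-2*I*pi/7))*conj(exp(-4*I*pi/7)) + 1*(exp(6*I*pi/7))*conj(exp(-2*I*pi/7))]
      = (1/7)[(1) + (exp(6*I*pi/7)) + (exp(-2*I*pi/7)) + (exp(4*I*pi/7)) + (exp(-4*I*pi/7)) + (exp(2*I*pi/7)) + (exp(-6*I*pi/7))] = 0/7 = 0
  <chi_4*chi_0, chi_2> = (1/7)[1*(1)*conj(1) + 1*(exp(-6*I*pi/7))*conj(exp(4*I*pi/7)) + 1*(exp(2*I*pi/7))*conj(exp(-6*I*pi/7)) + 1*(exp(-4*I*pi/7))*conj(exp(-2*I*pi/7)) + 1*(exp(4*I*pi/7))*conj(exp(2*I*pi/7)) + 1*(exp(-2*I*pi/7))*conj(exp(6*I*pi/7)) + 1*(exp(6*I*pi/7))*conj(exp(-4*I*pi/7))]
      = (1/7)[(1) + (exp(4*I*pi/7)) + (exp(-6*I*pi/7)) + (exp(-2*I*pi/7)) + (exp(2*I*pi/7)) + (exp(6*I*pi/7)) + (exp(-4*I*pi/7))] = 0/7 = 0
  <chi_4*chi_0, chi_3> = (1/7)[1*(1)*conj(1) + 1*(exp(-6*I*pi/7))*conj(exp(6*I*pi/7)) + 1*(exp(2*I*pi/7))*conj(exp(-2*I*pi/7)) + 1*(exp(-4*I*pi/7))*conj(exp(4*I*pi/7)) + 1*(exp(4*I*pi/7))*conj(exp(-4*I*pi/7)) + 1*(exp(-2*I*pi/7))*conj(exp(2*I*pi/7)) + 1*(exp(6*I*pi/7))*conj(exp(-6*I*pi/7))]
      = (1/7)[(1) + (exp(2*I*pi/7)) + (exp(4*I*pi/7)) + (exp(6*I*pi/7)) + (exp(-6*I*pi/7)) + (exp(-4*I*pi/7)) + (exp(-2*I*pi/7))] = 0/7 = 0
  <chi_4*chi_0, chi_4> = (1/7)[1*(1)*conj(1) + 1*(exp(-6*I*pi/7))*conj(exp(-6*I*pi/7)) + 1*(exp(2*I*pi/7))*conj(exp(2*I*pi/7)) + 1*(exp(-4*I*pi/7))*conj(exp(-4*I*pi/7)) + 1*(exp(4*I*pi/7))*conj(exp(4*I*pi/7)) + 1*(exp(-2*I*pi/7))*conj(exp(-2*I*pi/7)) + 1*(exp(6*I*pi/7))*conj(exp(6*I*pi/7))]
      = (1/7)[(1) + (1) + (1) + (1) + (1) + (1) + (1)] = 7/7 = 1
  <chi_4*chi_0, chi_5> = (1/7)[1*(1)*conj(1) + 1*(exp(-6*I*pi/7))*conj(exp(-4*I*pi/7)) + 1*(exp(2*I*pi/7))*conj(exp(6*I*pi/7)) + 1*(exp(-4*I*pi/7))*conj(exp(2*I*pi/7)) + 1*(exp(4*I*pi/7))*conj(exp(-2*I*pi/7)) + 1*(exp(-2*I*pi/7))*conj(exp(-6*I*pi/7)) + 1*(exp(6*I*pi/7))*conj(exp(4*I*pi/7))]
      = (1/7)[(1) + (exp(-2*I*pi/7)) + (exp(-4*I*pi/7)) + (exp(-6*I*pi/7)) + (exp(6*I*pi/7)) + (exp(4*I*pi/7)) + (exp(2*I*pi/7))] = 0/7 = 0
  <chi_4*chi_0, chi_6> = (1/7)[1*(1)*conj(1) + 1*(exp(-6*I*pi/7))*conj(exp(-2*I*pi/7)) + 1*(exp(2*I*pi/7))*conj(exp(-4*I*pi/7)) + 1*(exp(-4*I*pi/7))*conj(exp(-6*I*pi/7)) + 1*(exp(4*I*pi/7))*conj(exp(6*I*pi/7)) + 1*(exp(-2*I*pi/7))*conj(exp(4*I*pi/7)) + 1*(exp(6*I*pi/7))*conj(exp(2*I*pi/7))]
      = (1/7)[(1) + (exp(-4*I*pi/7)) + (exp(6*I*pi/7)) + (exp(2*I*pi/7)) + (exp(-2*I*pi/7)) + (exp(-6*I*pi/7)) + (exp(4*I*pi/7))] = 0/7 = 0
(Exp terms are combined using exp(i*s)*conj(exp(i*t)) = exp(i*(s-t)), and sums of them are collapsed using the identity that for every m > 1 the m distinct m-th roots of unity sum to 0, e.g. 1 + exp(2*I*pi/3) + exp(-2*I*pi/3) = 0.)
Hence the multiplicities are chi_4: 1. Dimension check: dim(chi_4)*dim(chi_0) = 1*1 = 1 and sum (mult * dim) = 1*1 = 1.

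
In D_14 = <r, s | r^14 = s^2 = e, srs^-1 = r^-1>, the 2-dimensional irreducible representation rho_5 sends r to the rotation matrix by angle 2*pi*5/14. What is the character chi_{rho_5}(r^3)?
chi_{rho_5}(r^3) = 2*cos(2*pi*5*3/14) = 2*cos(15*pi/7)

rho_5(r^3) is rotation by angle 2*pi*5*3/14, whose trace is 2*cos(2*pi*5*3/14) = 2*cos(15*pi/7).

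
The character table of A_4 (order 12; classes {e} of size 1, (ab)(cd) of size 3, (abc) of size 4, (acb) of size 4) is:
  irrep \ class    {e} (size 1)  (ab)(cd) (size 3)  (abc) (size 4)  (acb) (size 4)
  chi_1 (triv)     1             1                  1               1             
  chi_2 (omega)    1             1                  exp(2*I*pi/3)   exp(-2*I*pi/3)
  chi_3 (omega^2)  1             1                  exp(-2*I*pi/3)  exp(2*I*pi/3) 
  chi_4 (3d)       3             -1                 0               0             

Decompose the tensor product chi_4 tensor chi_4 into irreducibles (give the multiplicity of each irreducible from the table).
chi_4 tensor chi_4 = chi_1 + chi_2 + chi_3 + 2*chi_4 (all other irreducibles have multiplicity 0).

Explanation: The character of a tensor product is the pointwise product (chi_4 * chi_4)(C) = chi_4(C) * chi_4(C):
  {e}: (3)*(3), (ab)(cd): (-1)*(-1), (abc): (0)*(0), (acb): (0)*(0)
so (chi_4 * chi_4) takes values
  {e} -> 9, (ab)(cd) -> 1, (abc) -> 0, (acb) -> 0.
Now take the inner product of this character with each irreducible chi from the table, <chi_4*chi_4, chi> = (1/12) sum_C |C| (chi_4*chi_4)(C) conj(chi(C)):
  <chi_4*chi_4, chi_1> = (1/12)[1*(9)*conj(1) + 3*(1)*conj(1) + 4*(0)*conj(1) + 4*(0)*conj(1)]
      = (1/12)[(9) + (3) + (0) + (0)] = 12/12 = 1
  <chi_4*chi_4, chi_2> = (1/12)[1*(9)*conj(1) + 3*(1)*conj(1) + 4*(0)*conj(exp(2*I*pi/3)) + 4*(0)*conj(exp(-2*I*pi/3))]
      = (1/12)[(9) + (3) + (0) + (0)] = 12/12 = 1
  <chi_4*chi_4, chi_3> = (1/12)[1*(9)*conj(1) + 3*(1)*conj(1) + 4*(0)*conj(exp(-2*I*pi/3)) + 4*(0)*conj(exp(2*I*pi/3))]
      = (1/12)[(9) + (3) + (0) + (0)] = 12/12 = 1
  <chi_4*chi_4, chi_4> = (1/12)[1*(9)*conj(3) + 3*(1)*conj(-1) + 4*(0)*conj(0) + 4*(0)*conj(0)]
      = (1/12)[(27) + (-3) + (0) + (0)] = 24/12 = 2
(Exp terms are combined using exp(i*s)*conj(exp(i*t)) = exp(i*(s-t)), and sums of them are collapsed using the identity that for every m > 1 the m distinct m-th roots of unity sum to 0, e.g. 1 + exp(2*I*pi/3) + exp(-2*I*pi/3) = 0.)
Hence the multiplicities are chi_1: 1, chi_2: 1, chi_3: 1, chi_4: 2. Dimension check: dim(chi_4)*dim(chi_4) = 3*3 = 9 and sum (mult * dim) = 1*1 + 1*1 + 1*1 + 2*3 = 9.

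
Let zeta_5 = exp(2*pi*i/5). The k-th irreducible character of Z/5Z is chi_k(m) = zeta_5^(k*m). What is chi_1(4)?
chi_1(4) = zeta_5^4 = exp(-2*I*pi/5)

Argument: chi_1(4) = zeta_5^(1*4) = zeta_5^4. Since zeta_5^5 = 1, this equals zeta_5^4 = exp(2*pi*i*4/5) = exp(-2*I*pi/5).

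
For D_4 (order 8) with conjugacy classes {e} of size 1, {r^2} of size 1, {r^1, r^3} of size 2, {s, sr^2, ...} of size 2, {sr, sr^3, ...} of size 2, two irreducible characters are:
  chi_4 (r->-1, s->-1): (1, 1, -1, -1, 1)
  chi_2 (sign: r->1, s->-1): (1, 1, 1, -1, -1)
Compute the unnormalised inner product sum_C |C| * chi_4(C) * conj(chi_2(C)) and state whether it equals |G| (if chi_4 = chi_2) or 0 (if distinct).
Sum = 0; so <chi_4, chi_2> = 0 (distinct irreducibles are orthogonal).

Derivation: Compute term by term over conjugacy classes (|C| * chi_4(C) * conj(chi_2(C))):
  1*(1)*conj(1) + 1*(1)*conj(1) + 2*(-1)*conj(1) + 2*(-1)*conj(-1) + 2*(1)*conj(-1)
  = (1) + (1) + (-2) + (2) + (-2)
  = 0.
Dividing by |G| = 8 gives 0/8 = 0, matching the row-orthogonality relation <chi_4, chi_2> = [chi_4 = chi_2].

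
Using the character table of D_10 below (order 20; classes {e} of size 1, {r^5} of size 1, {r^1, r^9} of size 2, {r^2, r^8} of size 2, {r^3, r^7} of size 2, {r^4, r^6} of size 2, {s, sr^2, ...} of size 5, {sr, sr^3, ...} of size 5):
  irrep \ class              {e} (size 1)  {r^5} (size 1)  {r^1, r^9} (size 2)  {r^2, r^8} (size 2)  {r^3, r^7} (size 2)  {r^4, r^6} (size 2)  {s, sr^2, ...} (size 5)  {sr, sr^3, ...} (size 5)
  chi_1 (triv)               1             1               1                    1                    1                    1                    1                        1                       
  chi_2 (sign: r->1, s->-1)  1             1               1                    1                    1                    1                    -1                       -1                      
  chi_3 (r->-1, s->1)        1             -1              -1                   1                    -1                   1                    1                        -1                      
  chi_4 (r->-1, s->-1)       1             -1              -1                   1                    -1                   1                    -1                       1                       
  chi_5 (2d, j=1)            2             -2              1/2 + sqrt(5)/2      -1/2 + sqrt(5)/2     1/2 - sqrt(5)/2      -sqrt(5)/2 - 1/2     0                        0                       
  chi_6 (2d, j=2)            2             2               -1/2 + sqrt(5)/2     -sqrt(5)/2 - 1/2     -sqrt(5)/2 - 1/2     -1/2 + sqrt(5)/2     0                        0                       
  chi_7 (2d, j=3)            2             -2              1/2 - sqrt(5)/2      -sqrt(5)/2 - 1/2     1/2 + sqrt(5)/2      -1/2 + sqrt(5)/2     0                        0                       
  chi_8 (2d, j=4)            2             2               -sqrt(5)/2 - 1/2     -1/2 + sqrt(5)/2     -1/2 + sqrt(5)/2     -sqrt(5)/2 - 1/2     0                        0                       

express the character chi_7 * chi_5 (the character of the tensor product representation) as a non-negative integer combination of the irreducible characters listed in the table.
chi_7 tensor chi_5 = chi_6 + chi_8 (all other irreducibles have multiplicity 0).

Details: The character of a tensor product is the pointwise product (chi_7 * chi_5)(C) = chi_7(C) * chi_5(C):
  {e}: (2)*(2), {r^5}: (-2)*(-2), {r^1, r^9}: (1/2 - sqrt(5)/2)*(1/2 + sqrt(5)/2), {r^2, r^8}: (-sqrt(5)/2 - 1/2)*(-1/2 + sqrt(5)/2), {r^3, r^7}: (1/2 + sqrt(5)/2)*(1/2 - sqrt(5)/2), {r^4, r^6}: (-1/2 + sqrt(5)/2)*(-sqrt(5)/2 - 1/2), {s, sr^2, ...}: (0)*(0), {sr, sr^3, ...}: (0)*(0)
so (chi_7 * chi_5) takes values
  {e} -> 4, {r^5} -> 4, {r^1, r^9} -> -1, {r^2, r^8} -> -1, {r^3, r^7} -> -1, {r^4, r^6} -> -1, {s, sr^2, ...} -> 0, {sr, sr^3, ...} -> 0.
Now take the inner product of this character with each irreducible chi from the table, <chi_7*chi_5, chi> = (1/20) sum_C |C| (chi_7*chi_5)(C) conj(chi(C)):
  <chi_7*chi_5, chi_1> = (1/20)[1*(4)*conj(1) + 1*(4)*conj(1) + 2*(-1)*conj(1) + 2*(-1)*conj(1) + 2*(-1)*conj(1) + 2*(-1)*conj(1) + 5*(0)*conj(1) + 5*(0)*conj(1)]
      = (1/20)[(4) + (4) + (-2) + (-2) + (-2) + (-2) + (0) + (0)] = 0/20 = 0
  <chi_7*chi_5, chi_2> = (1/20)[1*(4)*conj(1) + 1*(4)*conj(1) + 2*(-1)*conj(1) + 2*(-1)*conj(1) + 2*(-1)*conj(1) + 2*(-1)*conj(1) + 5*(0)*conj(-1) + 5*(0)*conj(-1)]
      = (1/20)[(4) + (4) + (-2) + (-2) + (-2) + (-2) + (0) + (0)] = 0/20 = 0
  <chi_7*chi_5, chi_3> = (1/20)[1*(4)*conj(1) + 1*(4)*conj(-1) + 2*(-1)*conj(-1) + 2*(-1)*conj(1) + 2*(-1)*conj(-1) + 2*(-1)*conj(1) + 5*(0)*conj(1) + 5*(0)*conj(-1)]
      = (1/20)[(4) + (-4) + (2) + (-2) + (2) + (-2) + (0) + (0)] = 0/20 = 0
  <chi_7*chi_5, chi_4> = (1/20)[1*(4)*conj(1) + 1*(4)*conj(-1) + 2*(-1)*conj(-1) + 2*(-1)*conj(1) + 2*(-1)*conj(-1) + 2*(-1)*conj(1) + 5*(0)*conj(-1) + 5*(0)*conj(1)]
      = (1/20)[(4) + (-4) + (2) + (-2) + (2) + (-2) + (0) + (0)] = 0/20 = 0
  <chi_7*chi_5, chi_5> = (1/20)[1*(4)*conj(2) + 1*(4)*conj(-2) + 2*(-1)*conj(1/2 + sqrt(5)/2) + 2*(-1)*conj(-1/2 + sqrt(5)/2) + 2*(-1)*conj(1/2 - sqrt(5)/2) + 2*(-1)*conj(-sqrt(5)/2 - 1/2) + 5*(0)*conj(0) + 5*(0)*conj(0)]
      = (1/20)[(8) + (-8) + (-sqrt(5) - 1) + (1 - sqrt(5)) + (-1 + sqrt(5)) + (1 + sqrt(5)) + (0) + (0)] = 0/20 = 0
  <chi_7*chi_5, chi_6> = (1/20)[1*(4)*conj(2) + 1*(4)*conj(2) + 2*(-1)*conj(-1/2 + sqrt(5)/2) + 2*(-1)*conj(-sqrt(5)/2 - 1/2) + 2*(-1)*conj(-sqrt(5)/2 - 1/2) + 2*(-1)*conj(-1/2 + sqrt(5)/2) + 5*(0)*conj(0) + 5*(0)*conj(0)]
      = (1/20)[(8) + (8) + (1 - sqrt(5)) + (1 + sqrt(5)) + (1 + sqrt(5)) + (1 - sqrt(5)) + (0) + (0)] = 20/20 = 1
  <chi_7*chi_5, chi_7> = (1/20)[1*(4)*conj(2) + 1*(4)*conj(-2) + 2*(-1)*conj(1/2 - sqrt(5)/2) + 2*(-1)*conj(-sqrt(5)/2 - 1/2) + 2*(-1)*conj(1/2 + sqrt(5)/2) + 2*(-1)*conj(-1/2 + sqrt(5)/2) + 5*(0)*conj(0) + 5*(0)*conj(0)]
      = (1/20)[(8) + (-8) + (-1 + sqrt(5)) + (1 + sqrt(5)) + (-sqrt(5) - 1) + (1 - sqrt(5)) + (0) + (0)] = 0/20 = 0
  <chi_7*chi_5, chi_8> = (1/20)[1*(4)*conj(2) + 1*(4)*conj(2) + 2*(-1)*conj(-sqrt(5)/2 - 1/2) + 2*(-1)*conj(-1/2 + sqrt(5)/2) + 2*(-1)*conj(-1/2 + sqrt(5)/2) + 2*(-1)*conj(-sqrt(5)/2 - 1/2) + 5*(0)*conj(0) + 5*(0)*conj(0)]
      = (1/20)[(8) + (8) + (1 + sqrt(5)) + (1 - sqrt(5)) + (1 - sqrt(5)) + (1 + sqrt(5)) + (0) + (0)] = 20/20 = 1
Hence the multiplicities are chi_6: 1, chi_8: 1. Dimension check: dim(chi_7)*dim(chi_5) = 2*2 = 4 and sum (mult * dim) = 1*2 + 1*2 = 4.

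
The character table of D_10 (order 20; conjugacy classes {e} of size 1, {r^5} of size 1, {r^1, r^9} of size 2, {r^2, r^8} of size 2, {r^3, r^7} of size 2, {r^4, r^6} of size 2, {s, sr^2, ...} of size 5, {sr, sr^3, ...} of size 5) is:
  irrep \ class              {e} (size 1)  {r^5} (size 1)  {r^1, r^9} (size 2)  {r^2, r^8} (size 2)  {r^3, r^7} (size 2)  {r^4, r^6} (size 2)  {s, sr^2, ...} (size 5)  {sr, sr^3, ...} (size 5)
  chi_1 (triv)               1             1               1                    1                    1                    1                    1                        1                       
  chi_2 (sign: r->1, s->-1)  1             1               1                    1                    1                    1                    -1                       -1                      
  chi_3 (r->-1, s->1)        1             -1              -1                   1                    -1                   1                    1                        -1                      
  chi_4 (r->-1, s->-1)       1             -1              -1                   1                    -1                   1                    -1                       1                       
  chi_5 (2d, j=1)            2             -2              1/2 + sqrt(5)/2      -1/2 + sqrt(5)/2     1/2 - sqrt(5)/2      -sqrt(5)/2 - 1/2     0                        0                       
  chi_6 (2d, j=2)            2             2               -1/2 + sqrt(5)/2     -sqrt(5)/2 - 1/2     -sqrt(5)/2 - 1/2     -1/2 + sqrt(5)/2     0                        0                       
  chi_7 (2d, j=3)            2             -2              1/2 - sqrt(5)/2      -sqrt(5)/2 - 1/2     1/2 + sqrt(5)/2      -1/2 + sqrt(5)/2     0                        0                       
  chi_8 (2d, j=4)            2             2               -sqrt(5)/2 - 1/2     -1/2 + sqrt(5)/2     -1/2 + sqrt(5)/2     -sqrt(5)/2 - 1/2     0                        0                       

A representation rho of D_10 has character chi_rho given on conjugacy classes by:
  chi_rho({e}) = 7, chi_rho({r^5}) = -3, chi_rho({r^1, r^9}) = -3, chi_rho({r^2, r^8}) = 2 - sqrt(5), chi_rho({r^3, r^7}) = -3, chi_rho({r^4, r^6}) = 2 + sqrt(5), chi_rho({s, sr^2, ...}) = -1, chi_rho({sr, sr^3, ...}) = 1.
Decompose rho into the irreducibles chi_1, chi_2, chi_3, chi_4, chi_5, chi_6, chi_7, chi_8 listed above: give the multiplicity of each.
Multiplicities: chi_1: 0, chi_2: 0, chi_3: 1, chi_4: 2, chi_5: 0, chi_6: 1, chi_7: 1, chi_8: 0.

Proof sketch: Use <chi_rho, chi> = (1/|G|) sum_C |C| * chi_rho(C) * conj(chi(C)) with |G| = 20 for each irreducible chi in the table:
  <chi_rho, chi_1> = (1/20)[1*(7)*conj(1) + 1*(-3)*conj(1) + 2*(-3)*conj(1) + 2*(2 - sqrt(5))*conj(1) + 2*(-3)*conj(1) + 2*(2 + sqrt(5))*conj(1) + 5*(-1)*conj(1) + 5*(1)*conj(1)]
      = (1/20)[(7) + (-3) + (-6) + (4 - 2*sqrt(5)) + (-6) + (4 + 2*sqrt(5)) + (-5) + (5)] = 0/20 = 0
  <chi_rho, chi_2> = (1/20)[1*(7)*conj(1) + 1*(-3)*conj(1) + 2*(-3)*conj(1) + 2*(2 - sqrt(5))*conj(1) + 2*(-3)*conj(1) + 2*(2 + sqrt(5))*conj(1) + 5*(-1)*conj(-1) + 5*(1)*conj(-1)]
      = (1/20)[(7) + (-3) + (-6) + (4 - 2*sqrt(5)) + (-6) + (4 + 2*sqrt(5)) + (5) + (-5)] = 0/20 = 0
  <chi_rho, chi_3> = (1/20)[1*(7)*conj(1) + 1*(-3)*conj(-1) + 2*(-3)*conj(-1) + 2*(2 - sqrt(5))*conj(1) + 2*(-3)*conj(-1) + 2*(2 + sqrt(5))*conj(1) + 5*(-1)*conj(1) + 5*(1)*conj(-1)]
      = (1/20)[(7) + (3) + (6) + (4 - 2*sqrt(5)) + (6) + (4 + 2*sqrt(5)) + (-5) + (-5)] = 20/20 = 1
  <chi_rho, chi_4> = (1/20)[1*(7)*conj(1) + 1*(-3)*conj(-1) + 2*(-3)*conj(-1) + 2*(2 - sqrt(5))*conj(1) + 2*(-3)*conj(-1) + 2*(2 + sqrt(5))*conj(1) + 5*(-1)*conj(-1) + 5*(1)*conj(1)]
      = (1/20)[(7) + (3) + (6) + (4 - 2*sqrt(5)) + (6) + (4 + 2*sqrt(5)) + (5) + (5)] = 40/20 = 2
  <chi_rho, chi_5> = (1/20)[1*(7)*conj(2) + 1*(-3)*conj(-2) + 2*(-3)*conj(1/2 + sqrt(5)/2) + 2*(2 - sqrt(5))*conj(-1/2 + sqrt(5)/2) + 2*(-3)*conj(1/2 - sqrt(5)/2) + 2*(2 + sqrt(5))*conj(-sqrt(5)/2 - 1/2) + 5*(-1)*conj(0) + 5*(1)*conj(0)]
      = (1/20)[(14) + (6) + (-3*sqrt(5) - 3) + (-7 + 3*sqrt(5)) + (-3 + 3*sqrt(5)) + (-7 - 3*sqrt(5)) + (0) + (0)] = 0/20 = 0
  <chi_rho, chi_6> = (1/20)[1*(7)*conj(2) + 1*(-3)*conj(2) + 2*(-3)*conj(-1/2 + sqrt(5)/2) + 2*(2 - sqrt(5))*conj(-sqrt(5)/2 - 1/2) + 2*(-3)*conj(-sqrt(5)/2 - 1/2) + 2*(2 + sqrt(5))*conj(-1/2 + sqrt(5)/2) + 5*(-1)*conj(0) + 5*(1)*conj(0)]
      = (1/20)[(14) + (-6) + (3 - 3*sqrt(5)) + (3 - sqrt(5)) + (3 + 3*sqrt(5)) + (sqrt(5) + 3) + (0) + (0)] = 20/20 = 1
  <chi_rho, chi_7> = (1/20)[1*(7)*conj(2) + 1*(-3)*conj(-2) + 2*(-3)*conj(1/2 - sqrt(5)/2) + 2*(2 - sqrt(5))*conj(-sqrt(5)/2 - 1/2) + 2*(-3)*conj(1/2 + sqrt(5)/2) + 2*(2 + sqrt(5))*conj(-1/2 + sqrt(5)/2) + 5*(-1)*conj(0) + 5*(1)*conj(0)]
      = (1/20)[(14) + (6) + (-3 + 3*sqrt(5)) + (3 - sqrt(5)) + (-3*sqrt(5) - 3) + (sqrt(5) + 3) + (0) + (0)] = 20/20 = 1
  <chi_rho, chi_8> = (1/20)[1*(7)*conj(2) + 1*(-3)*conj(2) + 2*(-3)*conj(-sqrt(5)/2 - 1/2) + 2*(2 - sqrt(5))*conj(-1/2 + sqrt(5)/2) + 2*(-3)*conj(-1/2 + sqrt(5)/2) + 2*(2 + sqrt(5))*conj(-sqrt(5)/2 - 1/2) + 5*(-1)*conj(0) + 5*(1)*conj(0)]
      = (1/20)[(14) + (-6) + (3 + 3*sqrt(5)) + (-7 + 3*sqrt(5)) + (3 - 3*sqrt(5)) + (-7 - 3*sqrt(5)) + (0) + (0)] = 0/20 = 0
Dimension check: dim(rho) = sum (mult * dim) = 0*1 + 0*1 + 1*1 + 2*1 + 0*2 + 1*2 + 1*2 + 0*2 = 7 = chi_rho(e) = 7.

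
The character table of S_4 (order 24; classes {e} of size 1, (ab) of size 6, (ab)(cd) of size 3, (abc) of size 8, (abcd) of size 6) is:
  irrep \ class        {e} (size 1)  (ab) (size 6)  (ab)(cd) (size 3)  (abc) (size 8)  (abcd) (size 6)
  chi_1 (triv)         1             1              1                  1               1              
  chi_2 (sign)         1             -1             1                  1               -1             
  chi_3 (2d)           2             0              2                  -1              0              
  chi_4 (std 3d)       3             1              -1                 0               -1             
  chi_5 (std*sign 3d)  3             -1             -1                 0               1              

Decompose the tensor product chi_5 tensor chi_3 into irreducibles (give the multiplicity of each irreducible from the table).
chi_5 tensor chi_3 = chi_4 + chi_5 (all other irreducibles have multiplicity 0).

Argument: The character of a tensor product is the pointwise product (chi_5 * chi_3)(C) = chi_5(C) * chi_3(C):
  {e}: (3)*(2), (ab): (-1)*(0), (ab)(cd): (-1)*(2), (abc): (0)*(-1), (abcd): (1)*(0)
so (chi_5 * chi_3) takes values
  {e} -> 6, (ab) -> 0, (ab)(cd) -> -2, (abc) -> 0, (abcd) -> 0.
Now take the inner product of this character with each irreducible chi from the table, <chi_5*chi_3, chi> = (1/24) sum_C |C| (chi_5*chi_3)(C) conj(chi(C)):
  <chi_5*chi_3, chi_1> = (1/24)[1*(6)*conj(1) + 6*(0)*conj(1) + 3*(-2)*conj(1) + 8*(0)*conj(1) + 6*(0)*conj(1)]
      = (1/24)[(6) + (0) + (-6) + (0) + (0)] = 0/24 = 0
  <chi_5*chi_3, chi_2> = (1/24)[1*(6)*conj(1) + 6*(0)*conj(-1) + 3*(-2)*conj(1) + 8*(0)*conj(1) + 6*(0)*conj(-1)]
      = (1/24)[(6) + (0) + (-6) + (0) + (0)] = 0/24 = 0
  <chi_5*chi_3, chi_3> = (1/24)[1*(6)*conj(2) + 6*(0)*conj(0) + 3*(-2)*conj(2) + 8*(0)*conj(-1) + 6*(0)*conj(0)]
      = (1/24)[(12) + (0) + (-12) + (0) + (0)] = 0/24 = 0
  <chi_5*chi_3, chi_4> = (1/24)[1*(6)*conj(3) + 6*(0)*conj(1) + 3*(-2)*conj(-1) + 8*(0)*conj(0) + 6*(0)*conj(-1)]
      = (1/24)[(18) + (0) + (6) + (0) + (0)] = 24/24 = 1
  <chi_5*chi_3, chi_5> = (1/24)[1*(6)*conj(3) + 6*(0)*conj(-1) + 3*(-2)*conj(-1) + 8*(0)*conj(0) + 6*(0)*conj(1)]
      = (1/24)[(18) + (0) + (6) + (0) + (0)] = 24/24 = 1
Hence the multiplicities are chi_4: 1, chi_5: 1. Dimension check: dim(chi_5)*dim(chi_3) = 3*2 = 6 and sum (mult * dim) = 1*3 + 1*3 = 6.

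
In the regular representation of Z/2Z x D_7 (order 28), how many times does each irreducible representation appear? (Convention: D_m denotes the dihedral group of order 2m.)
Each irreducible V_i of dimension d_i appears with multiplicity d_i, i.e. rho_reg = (direct sum over all irreducibles V_i) d_i V_i. The irreducible dimensions for Z/2Z x D_7 are 1, 1, 1, 1, 2, 2, 2, 2, 2, 2: 4 irreducibles of dimension 1, each with multiplicity 1; 6 irreducibles of dimension 2, each with multiplicity 2. Total dimension 4*1*1 + 6*2*2 = 28 = |G|.

Justification: General theorem: in the regular representation of a finite group G, each irreducible appears with multiplicity equal to its dimension. Check: dim(rho_reg) = sum d_i^2 = 1 + 1 + 1 + 1 + 4 + 4 + 4 + 4 + 4 + 4 = 28 = |G|.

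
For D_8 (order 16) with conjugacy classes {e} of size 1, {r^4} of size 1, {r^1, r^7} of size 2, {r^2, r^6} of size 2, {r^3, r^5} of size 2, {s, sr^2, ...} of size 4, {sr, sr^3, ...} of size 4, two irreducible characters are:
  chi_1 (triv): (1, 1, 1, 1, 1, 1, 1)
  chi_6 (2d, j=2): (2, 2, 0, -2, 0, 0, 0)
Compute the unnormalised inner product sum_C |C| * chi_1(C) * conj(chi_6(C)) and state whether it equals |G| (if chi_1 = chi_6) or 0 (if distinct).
Sum = 0; so <chi_1, chi_6> = 0 (distinct irreducibles are orthogonal).

Working: Compute term by term over conjugacy classes (|C| * chi_1(C) * conj(chi_6(C))):
  1*(1)*conj(2) + 1*(1)*conj(2) + 2*(1)*conj(0) + 2*(1)*conj(-2) + 2*(1)*conj(0) + 4*(1)*conj(0) + 4*(1)*conj(0)
  = (2) + (2) + (0) + (-4) + (0) + (0) + (0)
  = 0.
Dividing by |G| = 16 gives 0/16 = 0, matching the row-orthogonality relation <chi_1, chi_6> = [chi_1 = chi_6].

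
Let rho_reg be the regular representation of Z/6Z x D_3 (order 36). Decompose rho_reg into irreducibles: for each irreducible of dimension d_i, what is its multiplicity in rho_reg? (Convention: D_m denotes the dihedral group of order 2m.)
Each irreducible V_i of dimension d_i appears with multiplicity d_i, i.e. rho_reg = (direct sum over all irreducibles V_i) d_i V_i. The irreducible dimensions for Z/6Z x D_3 are 1, 1, 1, 1, 1, 1, 1, 1, 1, 1, 1, 1, 2, 2, 2, 2, 2, 2: 12 irreducibles of dimension 1, each with multiplicity 1; 6 irreducibles of dimension 2, each with multiplicity 2. Total dimension 12*1*1 + 6*2*2 = 36 = |G|.

Explanation: General theorem: in the regular representation of a finite group G, each irreducible appears with multiplicity equal to its dimension. Check: dim(rho_reg) = sum d_i^2 = 1 + 1 + 1 + 1 + 1 + 1 + 1 + 1 + 1 + 1 + 1 + 1 + 4 + 4 + 4 + 4 + 4 + 4 = 36 = |G|.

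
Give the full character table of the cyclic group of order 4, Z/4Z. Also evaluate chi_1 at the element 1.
Character table of Z/4Z (irreps indexed chi_0,...,chi_3 with chi_k(m) = zeta_4^(k*m), zeta_4 = exp(2*pi*i/4)):
  irrep \ class  {0} (size 1)  {1} (size 1)  {2} (size 1)  {3} (size 1)
  chi_0          1             1             1             1           
  chi_1          1             I             -1            -I          
  chi_2          1             -1            1             -1          
  chi_3          1             -I            -1            I           

Spot check: chi_1(1) = zeta_4^(1*1) = zeta_4^1 = I.

Why: Z/4Z is abelian, so all 4 irreducible complex representations are 1-dimensional. They are given by chi_k(m) = zeta_4^(k*m) for k = 0,...,3. Row orthogonality: sum_m chi_k(m) conj(chi_l(m)) = 4 * [k = l].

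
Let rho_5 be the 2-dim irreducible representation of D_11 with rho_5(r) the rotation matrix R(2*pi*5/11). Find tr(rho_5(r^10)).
chi_{rho_5}(r^10) = 2*cos(2*pi*5*10/11) = -2*cos(pi/11)

Derivation: rho_5(r^10) is rotation by angle 2*pi*5*10/11, whose trace is 2*cos(2*pi*5*10/11) = -2*cos(pi/11).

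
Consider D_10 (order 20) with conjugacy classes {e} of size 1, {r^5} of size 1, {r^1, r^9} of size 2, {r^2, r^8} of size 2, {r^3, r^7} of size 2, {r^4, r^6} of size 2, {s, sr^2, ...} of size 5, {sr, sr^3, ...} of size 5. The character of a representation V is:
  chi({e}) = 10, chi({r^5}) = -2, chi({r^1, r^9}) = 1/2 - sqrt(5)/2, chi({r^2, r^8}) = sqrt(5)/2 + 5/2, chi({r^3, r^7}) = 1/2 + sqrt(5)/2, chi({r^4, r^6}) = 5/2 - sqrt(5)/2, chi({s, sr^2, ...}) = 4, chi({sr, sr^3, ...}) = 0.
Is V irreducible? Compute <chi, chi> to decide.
Not irreducible (reducible): <chi, chi> = 11 > 1.

Reasoning: <chi, chi> = (1/|G|) sum_C |C| * |chi(C)|^2 = (1/20)[1*|10|^2 + 1*|-2|^2 + 2*|1/2 - sqrt(5)/2|^2 + 2*|sqrt(5)/2 + 5/2|^2 + 2*|1/2 + sqrt(5)/2|^2 + 2*|5/2 - sqrt(5)/2|^2 + 5*|4|^2 + 5*|0|^2]
  = (1/20)[(100) + (4) + (3 - sqrt(5)) + (5*sqrt(5) + 15) + (sqrt(5) + 3) + (15 - 5*sqrt(5)) + (80) + (0)] = 220/20 = 11.
A character is irreducible iff <chi, chi> = 1, so this representation is reducible.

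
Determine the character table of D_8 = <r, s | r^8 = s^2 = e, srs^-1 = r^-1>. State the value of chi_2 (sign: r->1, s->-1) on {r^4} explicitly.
Conjugacy classes: {e} of size 1, {r^4} of size 1, {r^1, r^7} of size 2, {r^2, r^6} of size 2, {r^3, r^5} of size 2, {s, sr^2, ...} of size 4, {sr, sr^3, ...} of size 4.
Character table:
  irrep \ class              {e} (size 1)  {r^4} (size 1)  {r^1, r^7} (size 2)  {r^2, r^6} (size 2)  {r^3, r^5} (size 2)  {s, sr^2, ...} (size 4)  {sr, sr^3, ...} (size 4)
  chi_1 (triv)               1             1               1                    1                    1                    1                        1                       
  chi_2 (sign: r->1, s->-1)  1             1               1                    1                    1                    -1                       -1                      
  chi_3 (r->-1, s->1)        1             1               -1                   1                    -1                   1                        -1                      
  chi_4 (r->-1, s->-1)       1             1               -1                   1                    -1                   -1                       1                       
  chi_5 (2d, j=1)            2             -2              sqrt(2)              0                    -sqrt(2)             0                        0                       
  chi_6 (2d, j=2)            2             2               0                    -2                   0                    0                        0                       
  chi_7 (2d, j=3)            2             -2              -sqrt(2)             0                    sqrt(2)              0                        0                       

Spot check: chi_2 (sign: r->1, s->-1) on {r^4} = 1.

Solution. D_8 has order 2*8 = 16 with 7 conjugacy classes, hence 7 irreducibles. Sum of squared dims 1 + 1 + 1 + 1 + 4 + 4 + 4 = 16 = |G|. Linear characters come from the abelianisation; the 2-dimensional irreps have character r^k -> 2*cos(2*pi*j*k/8), reflections -> 0.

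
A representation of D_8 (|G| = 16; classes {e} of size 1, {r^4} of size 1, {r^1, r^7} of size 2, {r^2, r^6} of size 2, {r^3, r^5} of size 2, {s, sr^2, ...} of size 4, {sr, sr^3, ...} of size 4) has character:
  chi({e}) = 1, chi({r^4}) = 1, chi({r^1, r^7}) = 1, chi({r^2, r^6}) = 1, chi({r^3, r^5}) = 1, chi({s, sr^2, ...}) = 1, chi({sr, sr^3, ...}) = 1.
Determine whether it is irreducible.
Irreducible: <chi, chi> = 1.

Argument: <chi, chi> = (1/|G|) sum_C |C| * |chi(C)|^2 = (1/16)[1*|1|^2 + 1*|1|^2 + 2*|1|^2 + 2*|1|^2 + 2*|1|^2 + 4*|1|^2 + 4*|1|^2]
  = (1/16)[(1) + (1) + (2) + (2) + (2) + (4) + (4)] = 16/16 = 1.
A character is irreducible iff <chi, chi> = 1, so this representation is irreducible.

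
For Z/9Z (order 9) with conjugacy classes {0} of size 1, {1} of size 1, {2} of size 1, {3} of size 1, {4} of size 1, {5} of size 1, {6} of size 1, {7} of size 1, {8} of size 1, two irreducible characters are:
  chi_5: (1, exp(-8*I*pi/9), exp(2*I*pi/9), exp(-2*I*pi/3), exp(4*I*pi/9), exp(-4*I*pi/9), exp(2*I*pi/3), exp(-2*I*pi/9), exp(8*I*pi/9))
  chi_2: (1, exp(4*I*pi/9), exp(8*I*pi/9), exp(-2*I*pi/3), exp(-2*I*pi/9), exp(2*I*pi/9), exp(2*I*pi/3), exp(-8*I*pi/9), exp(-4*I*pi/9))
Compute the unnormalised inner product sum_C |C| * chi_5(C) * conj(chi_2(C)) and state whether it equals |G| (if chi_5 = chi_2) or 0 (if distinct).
Sum = 0; so <chi_5, chi_2> = 0 (distinct irreducibles are orthogonal).

Why: Compute term by term over conjugacy classes (|C| * chi_5(C) * conj(chi_2(C))):
  1*(1)*conj(1) + 1*(exp(-8*I*pi/9))*conj(exp(4*I*pi/9)) + 1*(exp(2*I*pi/9))*conj(exp(8*I*pi/9)) + 1*(exp(-2*I*pi/3))*conj(exp(-2*I*pi/3)) + 1*(exp(4*I*pi/9))*conj(exp(-2*I*pi/9)) + 1*(exp(-4*I*pi/9))*conj(exp(2*I*pi/9)) + 1*(exp(2*I*pi/3))*conj(exp(2*I*pi/3)) + 1*(exp(-2*I*pi/9))*conj(exp(-8*I*pi/9)) + 1*(exp(8*I*pi/9))*conj(exp(-4*I*pi/9))
  = (1) + (exp(2*I*pi/3)) + (exp(-2*I*pi/3)) + (1) + (exp(2*I*pi/3)) + (exp(-2*I*pi/3)) + (1) + (exp(2*I*pi/3)) + (exp(-2*I*pi/3))
  = 0.
(Exp terms are combined using exp(i*s)*conj(exp(i*t)) = exp(i*(s-t)), and sums of them are collapsed using the identity that for every m > 1 the m distinct m-th roots of unity sum to 0, e.g. 1 + exp(2*I*pi/3) + exp(-2*I*pi/3) = 0.)
Dividing by |G| = 9 gives 0/9 = 0, matching the row-orthogonality relation <chi_5, chi_2> = [chi_5 = chi_2].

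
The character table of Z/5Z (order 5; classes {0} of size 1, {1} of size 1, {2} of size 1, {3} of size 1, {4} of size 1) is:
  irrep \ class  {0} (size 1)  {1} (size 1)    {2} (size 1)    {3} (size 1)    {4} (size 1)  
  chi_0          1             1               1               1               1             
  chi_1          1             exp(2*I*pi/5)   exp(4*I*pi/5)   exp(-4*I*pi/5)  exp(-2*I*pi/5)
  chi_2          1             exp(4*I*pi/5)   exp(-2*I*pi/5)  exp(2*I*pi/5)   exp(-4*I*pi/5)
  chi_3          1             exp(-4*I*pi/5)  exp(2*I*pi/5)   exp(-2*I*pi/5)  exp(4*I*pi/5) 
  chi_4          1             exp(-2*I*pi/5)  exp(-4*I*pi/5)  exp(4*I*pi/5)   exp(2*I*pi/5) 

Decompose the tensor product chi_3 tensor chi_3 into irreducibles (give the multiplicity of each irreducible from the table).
chi_3 tensor chi_3 = chi_1 (all other irreducibles have multiplicity 0).

The character of a tensor product is the pointwise product (chi_3 * chi_3)(C) = chi_3(C) * chi_3(C):
  {0}: (1)*(1), {1}: (exp(-4*I*pi/5))*(exp(-4*I*pi/5)), {2}: (exp(2*I*pi/5))*(exp(2*I*pi/5)), {3}: (exp(-2*I*pi/5))*(exp(-2*I*pi/5)), {4}: (exp(4*I*pi/5))*(exp(4*I*pi/5))
so (chi_3 * chi_3) takes values
  {0} -> 1, {1} -> exp(2*I*pi/5), {2} -> exp(4*I*pi/5), {3} -> exp(-4*I*pi/5), {4} -> exp(-2*I*pi/5).
Now take the inner product of this character with each irreducible chi from the table, <chi_3*chi_3, chi> = (1/5) sum_C |C| (chi_3*chi_3)(C) conj(chi(C)):
  <chi_3*chi_3, chi_0> = (1/5)[1*(1)*conj(1) + 1*(exp(2*I*pi/5))*conj(1) + 1*(exp(4*I*pi/5))*conj(1) + 1*(exp(-4*I*pi/5))*conj(1) + 1*(exp(-2*I*pi/5))*conj(1)]
      = (1/5)[(1) + (exp(2*I*pi/5)) + (exp(4*I*pi/5)) + (exp(-4*I*pi/5)) + (exp(-2*I*pi/5))] = 0/5 = 0
  <chi_3*chi_3, chi_1> = (1/5)[1*(1)*conj(1) + 1*(exp(2*I*pi/5))*conj(exp(2*I*pi/5)) + 1*(exp(4*I*pi/5))*conj(exp(4*I*pi/5)) + 1*(exp(-4*I*pi/5))*conj(exp(-4*I*pi/5)) + 1*(exp(-2*I*pi/5))*conj(exp(-2*I*pi/5))]
      = (1/5)[(1) + (1) + (1) + (1) + (1)] = 5/5 = 1
  <chi_3*chi_3, chi_2> = (1/5)[1*(1)*conj(1) + 1*(exp(2*I*pi/5))*conj(exp(4*I*pi/5)) + 1*(exp(4*I*pi/5))*conj(exp(-2*I*pi/5)) + 1*(exp(-4*I*pi/5))*conj(exp(2*I*pi/5)) + 1*(exp(-2*I*pi/5))*conj(exp(-4*I*pi/5))]
      = (1/5)[(1) + (exp(-2*I*pi/5)) + (exp(-4*I*pi/5)) + (exp(4*I*pi/5)) + (exp(2*I*pi/5))] = 0/5 = 0
  <chi_3*chi_3, chi_3> = (1/5)[1*(1)*conj(1) + 1*(exp(2*I*pi/5))*conj(exp(-4*I*pi/5)) + 1*(exp(4*I*pi/5))*conj(exp(2*I*pi/5)) + 1*(exp(-4*I*pi/5))*conj(exp(-2*I*pi/5)) + 1*(exp(-2*I*pi/5))*conj(exp(4*I*pi/5))]
      = (1/5)[(1) + (exp(-4*I*pi/5)) + (exp(2*I*pi/5)) + (exp(-2*I*pi/5)) + (exp(4*I*pi/5))] = 0/5 = 0
  <chi_3*chi_3, chi_4> = (1/5)[1*(1)*conj(1) + 1*(exp(2*I*pi/5))*conj(exp(-2*I*pi/5)) + 1*(exp(4*I*pi/5))*conj(exp(-4*I*pi/5)) + 1*(exp(-4*I*pi/5))*conj(exp(4*I*pi/5)) + 1*(exp(-2*I*pi/5))*conj(exp(2*I*pi/5))]
      = (1/5)[(1) + (exp(4*I*pi/5)) + (exp(-2*I*pi/5)) + (exp(2*I*pi/5)) + (exp(-4*I*pi/5))] = 0/5 = 0
(Exp terms are combined using exp(i*s)*conj(exp(i*t)) = exp(i*(s-t)), and sums of them are collapsed using the identity that for every m > 1 the m distinct m-th roots of unity sum to 0, e.g. 1 + exp(2*I*pi/3) + exp(-2*I*pi/3) = 0.)
Hence the multiplicities are chi_1: 1. Dimension check: dim(chi_3)*dim(chi_3) = 1*1 = 1 and sum (mult * dim) = 1*1 = 1.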